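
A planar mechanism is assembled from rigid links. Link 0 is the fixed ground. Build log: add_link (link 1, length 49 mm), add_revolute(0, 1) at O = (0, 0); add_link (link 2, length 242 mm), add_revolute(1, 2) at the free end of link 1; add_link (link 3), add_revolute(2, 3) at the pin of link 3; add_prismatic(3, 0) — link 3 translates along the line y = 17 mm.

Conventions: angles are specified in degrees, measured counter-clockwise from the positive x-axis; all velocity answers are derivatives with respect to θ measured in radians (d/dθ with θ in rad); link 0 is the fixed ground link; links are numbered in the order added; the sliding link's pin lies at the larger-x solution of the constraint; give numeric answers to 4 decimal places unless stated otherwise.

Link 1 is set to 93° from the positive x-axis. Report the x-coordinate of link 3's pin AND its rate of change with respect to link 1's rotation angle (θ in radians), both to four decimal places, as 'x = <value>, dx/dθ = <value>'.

geometry: r = 49 mm, L = 242 mm, e = 17 mm
crank pin P = (r cos θ, r sin θ) = (-2.564462, 48.932847)
h = r sin θ − e = 48.932847 − 17 = 31.932847
x = r cos θ + √(L² − h²) = -2.564462 + 239.883916 = 237.319454
dx/dθ = −r sin θ − h·r cos θ/√(L² − h²) (θ in radians; h = 31.932847) = -48.591471

x = 237.3195, dx/dθ = -48.5915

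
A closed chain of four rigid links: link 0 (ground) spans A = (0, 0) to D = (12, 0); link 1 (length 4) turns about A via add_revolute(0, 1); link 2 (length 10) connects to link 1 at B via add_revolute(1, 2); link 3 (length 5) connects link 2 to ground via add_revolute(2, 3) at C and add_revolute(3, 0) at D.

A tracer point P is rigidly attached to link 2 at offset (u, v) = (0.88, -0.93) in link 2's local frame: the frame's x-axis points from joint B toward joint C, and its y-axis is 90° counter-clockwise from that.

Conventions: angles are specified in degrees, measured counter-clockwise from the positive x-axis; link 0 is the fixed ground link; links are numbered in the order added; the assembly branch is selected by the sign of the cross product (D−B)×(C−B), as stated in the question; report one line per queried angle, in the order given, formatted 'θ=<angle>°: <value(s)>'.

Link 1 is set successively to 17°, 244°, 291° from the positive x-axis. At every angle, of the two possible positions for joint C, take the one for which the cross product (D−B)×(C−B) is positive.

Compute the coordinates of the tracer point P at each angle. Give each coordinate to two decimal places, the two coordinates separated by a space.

A=(0,0), D=(12.00,0)
θ=17°: B = A + 4.00·(cos17°, sin17°) = (3.8252, 1.1695)
θ=17°: |BD| = 8.2580
θ=17°: circle(B,10.00) ∩ circle(D,5.00): a=8.6701, h=4.9830
θ=17°:   candidates: C₊=(13.1136,4.8744) cross=41.150; C₋=(11.7022,-4.9911) cross=-41.150
θ=17°:   branch + wants cross > 0 → take C=(13.1136,4.8744) (cross=41.150)
θ=17°: ex = (C−B)/|BC| = (0.9288,0.3705); ey = (-0.3705,0.9288)
θ=17°: P = B + 0.88·ex + -0.93·ey = (4.9872,0.6317)
θ=244°: B = A + 4.00·(cos244°, sin244°) = (-1.7535, -3.5952)
θ=244°: |BD| = 14.2156
θ=244°: circle(B,10.00) ∩ circle(D,5.00): a=9.7458, h=2.2406
θ=244°:   candidates: C₊=(7.1088,1.0373) cross=31.852; C₋=(8.2421,-3.2982) cross=-31.852
θ=244°:   branch + wants cross > 0 → take C=(7.1088,1.0373) (cross=31.852)
θ=244°: ex = (C−B)/|BC| = (0.8862,0.4633); ey = (-0.4633,0.8862)
θ=244°: P = B + 0.88·ex + -0.93·ey = (-0.5428,-4.0117)
θ=291°: B = A + 4.00·(cos291°, sin291°) = (1.4335, -3.7343)
θ=291°: |BD| = 11.2070
θ=291°: circle(B,10.00) ∩ circle(D,5.00): a=8.9496, h=4.4614
θ=291°:   candidates: C₊=(8.3850,3.4543) cross=49.999; C₋=(11.3582,-4.9586) cross=-49.999
θ=291°:   branch + wants cross > 0 → take C=(8.3850,3.4543) (cross=49.999)
θ=291°: ex = (C−B)/|BC| = (0.6952,0.7189); ey = (-0.7189,0.6952)
θ=291°: P = B + 0.88·ex + -0.93·ey = (2.7137,-3.7482)

θ=17°: 4.99 0.63
θ=244°: -0.54 -4.01
θ=291°: 2.71 -3.75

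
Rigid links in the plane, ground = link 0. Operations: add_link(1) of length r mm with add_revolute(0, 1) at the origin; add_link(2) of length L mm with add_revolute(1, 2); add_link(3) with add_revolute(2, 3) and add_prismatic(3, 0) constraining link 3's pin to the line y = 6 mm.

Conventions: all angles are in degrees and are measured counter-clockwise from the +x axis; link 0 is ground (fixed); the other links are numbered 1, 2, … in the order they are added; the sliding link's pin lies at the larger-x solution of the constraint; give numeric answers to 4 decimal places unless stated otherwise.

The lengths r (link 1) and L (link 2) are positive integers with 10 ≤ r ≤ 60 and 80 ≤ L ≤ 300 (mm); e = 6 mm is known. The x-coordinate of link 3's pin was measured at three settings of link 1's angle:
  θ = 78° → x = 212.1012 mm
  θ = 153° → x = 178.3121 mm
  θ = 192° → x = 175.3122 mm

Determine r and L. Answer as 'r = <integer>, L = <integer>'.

constraint per measurement: (x − r cos θ)² + (r sin θ − e)² = L²
subtracting the θ₁ and θ₂ equations cancels the r² and L² terms:
r = (x₁² − x₂²) / (2[(x₁cos θ₁ + e sin θ₁) − (x₂cos θ₂ + e sin θ₂)]) = 32.0000 → r = 32
L² = (x₁ − r cos θ₁)² + (r sin θ₁ − e)² = 42849.0179 → L = 207.0000 → L = 207
check at θ₃=192°: x = 175.3122 (printed 175.3122) ✓

r = 32, L = 207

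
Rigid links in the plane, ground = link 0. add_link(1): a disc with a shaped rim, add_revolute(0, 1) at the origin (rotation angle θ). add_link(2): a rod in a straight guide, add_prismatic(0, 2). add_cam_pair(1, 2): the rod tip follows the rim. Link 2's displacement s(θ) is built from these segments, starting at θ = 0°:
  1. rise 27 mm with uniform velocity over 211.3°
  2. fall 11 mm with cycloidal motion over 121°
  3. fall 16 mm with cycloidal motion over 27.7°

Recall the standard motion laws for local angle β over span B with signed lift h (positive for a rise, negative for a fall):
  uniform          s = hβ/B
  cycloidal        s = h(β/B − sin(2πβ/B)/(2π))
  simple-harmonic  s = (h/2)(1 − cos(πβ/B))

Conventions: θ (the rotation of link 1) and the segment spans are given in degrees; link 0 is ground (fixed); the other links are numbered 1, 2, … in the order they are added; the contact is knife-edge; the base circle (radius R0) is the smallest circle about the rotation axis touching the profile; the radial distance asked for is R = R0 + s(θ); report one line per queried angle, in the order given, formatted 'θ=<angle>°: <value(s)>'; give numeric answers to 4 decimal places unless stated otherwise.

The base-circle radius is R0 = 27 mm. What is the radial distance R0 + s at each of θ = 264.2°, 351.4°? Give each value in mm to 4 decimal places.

segment 1 (0° to 211.3°, uniform, h = 27) is passed completely: s = 0.0000 + (27) = 27.0000
θ = 264.2° falls in segment 2 (211.3° to 332.3°, cycloidal, h = -11): β = 264.2 − 211.3 = 52.9°, B = 121°; Δs = -11·(0.4372 − sin(2π·0.4372)/(2π)) = -4.1360; s = 27.0000 − 4.1360 = 22.8640
segment 2 (211.3° to 332.3°, cycloidal, h = -11) is passed completely: s = 27.0000 + (-11) = 16.0000
θ = 351.4° falls in segment 3 (332.3° to 360°, cycloidal, h = -16): β = 351.4 − 332.3 = 19.1°, B = 27.7°; Δs = -16·(0.6895 − sin(2π·0.6895)/(2π)) = -13.3974; s = 16.0000 − 13.3974 = 2.6026
θ=264.2°: R = R0 + s = 27 + 22.8640 = 49.8640
θ=351.4°: R = R0 + s = 27 + 2.6026 = 29.6026

θ=264.2°: 49.8640
θ=351.4°: 29.6026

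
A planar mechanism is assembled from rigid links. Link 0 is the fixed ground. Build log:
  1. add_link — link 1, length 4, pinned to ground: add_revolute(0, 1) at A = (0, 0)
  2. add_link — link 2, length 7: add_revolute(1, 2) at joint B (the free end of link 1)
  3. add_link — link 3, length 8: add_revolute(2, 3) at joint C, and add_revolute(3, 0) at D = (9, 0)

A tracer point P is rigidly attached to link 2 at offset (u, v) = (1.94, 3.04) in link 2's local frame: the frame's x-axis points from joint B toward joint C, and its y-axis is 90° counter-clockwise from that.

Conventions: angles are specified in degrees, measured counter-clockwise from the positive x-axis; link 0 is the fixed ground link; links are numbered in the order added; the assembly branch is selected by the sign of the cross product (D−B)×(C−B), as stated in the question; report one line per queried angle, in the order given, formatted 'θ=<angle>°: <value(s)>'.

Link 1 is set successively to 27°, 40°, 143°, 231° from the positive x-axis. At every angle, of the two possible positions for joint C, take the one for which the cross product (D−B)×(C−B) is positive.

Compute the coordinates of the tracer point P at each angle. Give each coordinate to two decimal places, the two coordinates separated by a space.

A=(0,0), D=(9.00,0)
θ=27°: B = A + 4.00·(cos27°, sin27°) = (3.5640, 1.8160)
θ=27°: |BD| = 5.7313
θ=27°: circle(B,7.00) ∩ circle(D,8.00): a=1.5570, h=6.8246
θ=27°:   candidates: C₊=(7.2032,7.7956) cross=39.114; C₋=(2.8784,-5.1504) cross=-39.114
θ=27°:   branch + wants cross > 0 → take C=(7.2032,7.7956) (cross=39.114)
θ=27°: ex = (C−B)/|BC| = (0.5199,0.8542); ey = (-0.8542,0.5199)
θ=27°: P = B + 1.94·ex + 3.04·ey = (1.9757,5.0536)
θ=40°: B = A + 4.00·(cos40°, sin40°) = (3.0642, 2.5712)
θ=40°: |BD| = 6.4688
θ=40°: circle(B,7.00) ∩ circle(D,8.00): a=2.0750, h=6.6854
θ=40°:   candidates: C₊=(7.6254,7.8810) cross=43.246; C₋=(2.3109,-4.3882) cross=-43.246
θ=40°:   branch + wants cross > 0 → take C=(7.6254,7.8810) (cross=43.246)
θ=40°: ex = (C−B)/|BC| = (0.6516,0.7586); ey = (-0.7586,0.6516)
θ=40°: P = B + 1.94·ex + 3.04·ey = (2.0223,6.0236)
θ=143°: B = A + 4.00·(cos143°, sin143°) = (-3.1945, 2.4073)
θ=143°: |BD| = 12.4299
θ=143°: circle(B,7.00) ∩ circle(D,8.00): a=5.6116, h=4.1846
θ=143°:   candidates: C₊=(3.1212,5.4258) cross=52.013; C₋=(1.5004,-2.7848) cross=-52.013
θ=143°:   branch + wants cross > 0 → take C=(3.1212,5.4258) (cross=52.013)
θ=143°: ex = (C−B)/|BC| = (0.9022,0.4312); ey = (-0.4312,0.9022)
θ=143°: P = B + 1.94·ex + 3.04·ey = (-2.7551,5.9867)
θ=231°: B = A + 4.00·(cos231°, sin231°) = (-2.5173, -3.1086)
θ=231°: |BD| = 11.9294
θ=231°: circle(B,7.00) ∩ circle(D,8.00): a=5.3360, h=4.5307
θ=231°:   candidates: C₊=(1.4538,2.6560) cross=54.048; C₋=(3.8150,-6.0923) cross=-54.048
θ=231°:   branch + wants cross > 0 → take C=(1.4538,2.6560) (cross=54.048)
θ=231°: ex = (C−B)/|BC| = (0.5673,0.8235); ey = (-0.8235,0.5673)
θ=231°: P = B + 1.94·ex + 3.04·ey = (-3.9202,0.2136)

θ=27°: 1.98 5.05
θ=40°: 2.02 6.02
θ=143°: -2.76 5.99
θ=231°: -3.92 0.21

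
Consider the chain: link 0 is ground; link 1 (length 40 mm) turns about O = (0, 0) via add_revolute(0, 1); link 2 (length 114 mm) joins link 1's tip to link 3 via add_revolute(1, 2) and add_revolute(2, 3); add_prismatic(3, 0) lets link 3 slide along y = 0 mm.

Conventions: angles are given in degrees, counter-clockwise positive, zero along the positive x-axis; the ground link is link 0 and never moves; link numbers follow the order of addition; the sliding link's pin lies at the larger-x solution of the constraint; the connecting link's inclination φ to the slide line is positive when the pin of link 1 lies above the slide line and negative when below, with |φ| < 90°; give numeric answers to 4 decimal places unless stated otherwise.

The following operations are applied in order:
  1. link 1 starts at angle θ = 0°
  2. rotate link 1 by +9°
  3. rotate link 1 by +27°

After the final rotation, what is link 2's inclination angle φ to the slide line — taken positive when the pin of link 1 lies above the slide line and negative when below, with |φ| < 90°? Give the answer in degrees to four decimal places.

geometry: r = 40 mm, L = 114 mm, e = 0 mm; θ starts at 0°
rotate link 1 by +9°: θ ← 0° +9° = 9°
rotate link 1 by +27°: θ ← 9° +27° = 36°
h = r sin θ − e = 23.511410 − 0 = 23.511410
sin φ = h / L = 23.511410 / 114 = 0.20624044
φ = arcsin(0.20624044) = 11.902123°

11.9021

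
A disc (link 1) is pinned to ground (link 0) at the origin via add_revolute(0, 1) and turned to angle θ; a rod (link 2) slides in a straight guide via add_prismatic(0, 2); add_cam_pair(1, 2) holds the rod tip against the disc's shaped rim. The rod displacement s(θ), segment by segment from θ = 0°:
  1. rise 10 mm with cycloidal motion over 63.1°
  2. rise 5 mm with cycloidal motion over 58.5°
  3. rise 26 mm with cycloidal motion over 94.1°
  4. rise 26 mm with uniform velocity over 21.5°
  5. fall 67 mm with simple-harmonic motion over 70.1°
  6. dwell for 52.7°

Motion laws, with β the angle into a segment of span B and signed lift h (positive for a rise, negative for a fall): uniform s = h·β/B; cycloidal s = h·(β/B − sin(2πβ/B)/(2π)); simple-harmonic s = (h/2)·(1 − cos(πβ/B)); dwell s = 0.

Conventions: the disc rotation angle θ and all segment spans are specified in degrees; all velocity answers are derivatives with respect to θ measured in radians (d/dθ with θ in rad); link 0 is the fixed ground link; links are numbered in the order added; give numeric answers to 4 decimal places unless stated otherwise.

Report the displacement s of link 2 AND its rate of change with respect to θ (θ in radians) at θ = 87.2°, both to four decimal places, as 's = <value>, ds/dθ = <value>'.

segment 1 (0° to 63.1°, cycloidal, h = 10) is passed completely: s = 0.0000 + (10) = 10.0000
θ = 87.2° falls in segment 2 (63.1° to 121.6°, cycloidal, h = 5): β = 87.2 − 63.1 = 24.1°, B = 58.5°; Δs = 5·(0.4120 − sin(2π·0.4120)/(2π)) = 1.6418; s = 10.0000 + 1.6418 = 11.6418
velocity in seg [63.1°–121.6°] (cycloidal), θ in radians: β = 24.1° = 0.4206 rad, B = 58.5° = 1.0210 rad; ds/dθ = (h/B)(1 − cos(2πβ/B)) = (5/1.0210)(1 − cos(2π·0.4120)) = 9.063907 mm/rad

s = 11.6418, ds/dθ = 9.0639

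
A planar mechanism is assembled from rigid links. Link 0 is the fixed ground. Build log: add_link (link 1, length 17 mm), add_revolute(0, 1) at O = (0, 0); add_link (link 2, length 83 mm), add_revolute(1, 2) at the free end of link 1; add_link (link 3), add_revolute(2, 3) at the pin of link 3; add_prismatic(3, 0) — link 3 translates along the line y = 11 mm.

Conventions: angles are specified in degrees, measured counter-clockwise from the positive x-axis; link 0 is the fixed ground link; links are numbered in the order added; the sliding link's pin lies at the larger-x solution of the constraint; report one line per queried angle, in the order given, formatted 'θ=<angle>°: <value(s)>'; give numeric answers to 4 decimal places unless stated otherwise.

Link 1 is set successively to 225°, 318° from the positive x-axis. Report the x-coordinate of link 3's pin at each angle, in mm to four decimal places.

geometry: r = 17 mm, L = 83 mm, e = 11 mm
θ=225°: crank pin P = (r cos θ, r sin θ) = (-12.020815, -12.020815)
θ=225°: h = r sin θ − e = -12.020815 − 11 = -23.020815
θ=225°: x = r cos θ + √(L² − h²) = -12.020815 + 79.743602 = 67.722787
θ=318°: crank pin P = (r cos θ, r sin θ) = (12.633462, -11.375220)
θ=318°: h = r sin θ − e = -11.375220 − 11 = -22.375220
θ=318°: x = r cos θ + √(L² − h²) = 12.633462 + 79.927151 = 92.560613

θ=225°: 67.7228
θ=318°: 92.5606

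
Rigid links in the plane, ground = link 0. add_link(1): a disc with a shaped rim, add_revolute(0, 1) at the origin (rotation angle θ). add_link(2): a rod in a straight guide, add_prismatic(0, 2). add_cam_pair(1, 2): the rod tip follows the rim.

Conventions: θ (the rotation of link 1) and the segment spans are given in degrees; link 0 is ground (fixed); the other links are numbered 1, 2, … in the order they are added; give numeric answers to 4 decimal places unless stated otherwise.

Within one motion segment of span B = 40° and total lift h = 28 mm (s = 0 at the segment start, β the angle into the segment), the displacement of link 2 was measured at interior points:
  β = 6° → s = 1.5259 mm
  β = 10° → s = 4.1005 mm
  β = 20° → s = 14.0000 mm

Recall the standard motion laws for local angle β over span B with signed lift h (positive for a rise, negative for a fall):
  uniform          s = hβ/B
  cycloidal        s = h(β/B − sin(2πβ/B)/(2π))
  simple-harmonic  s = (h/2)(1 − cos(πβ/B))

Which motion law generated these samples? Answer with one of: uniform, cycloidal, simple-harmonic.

candidates at β/B = r: uniform s = h·r (linear in β); cycloidal s = h·(r − sin(2πr)/(2π)); simple-harmonic s = (h/2)(1 − cos(πr))
β=6°: printed 1.5259 | uniform 4.2000, cycloidal 0.5947, simple-harmonic 1.5259
β=10°: printed 4.1005 | uniform 7.0000, cycloidal 2.5437, simple-harmonic 4.1005
β=20°: printed 14.0000 | uniform 14.0000, cycloidal 14.0000, simple-harmonic 14.0000
only one law matches every sample → simple-harmonic

simple-harmonic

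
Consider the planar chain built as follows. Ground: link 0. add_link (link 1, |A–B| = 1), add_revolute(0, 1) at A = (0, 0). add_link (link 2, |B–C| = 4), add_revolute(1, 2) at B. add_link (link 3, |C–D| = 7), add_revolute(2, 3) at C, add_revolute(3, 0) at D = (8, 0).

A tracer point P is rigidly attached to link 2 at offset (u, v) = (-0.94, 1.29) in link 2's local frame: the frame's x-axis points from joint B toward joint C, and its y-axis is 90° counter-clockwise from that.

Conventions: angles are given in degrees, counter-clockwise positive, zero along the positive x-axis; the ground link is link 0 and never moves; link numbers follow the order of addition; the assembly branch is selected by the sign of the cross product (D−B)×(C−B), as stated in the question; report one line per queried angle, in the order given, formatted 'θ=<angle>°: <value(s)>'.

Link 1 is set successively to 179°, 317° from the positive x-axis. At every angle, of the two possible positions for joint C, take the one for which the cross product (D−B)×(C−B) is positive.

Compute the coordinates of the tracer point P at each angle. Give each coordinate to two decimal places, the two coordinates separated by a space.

A=(0,0), D=(8.00,0)
θ=179°: B = A + 1.00·(cos179°, sin179°) = (-0.9998, 0.0175)
θ=179°: |BD| = 8.9999
θ=179°: circle(B,4.00) ∩ circle(D,7.00): a=2.6666, h=2.9815
θ=179°:   candidates: C₊=(1.6725,2.9938) cross=26.833; C₋=(1.6609,-2.9692) cross=-26.833
θ=179°:   branch + wants cross > 0 → take C=(1.6725,2.9938) (cross=26.833)
θ=179°: ex = (C−B)/|BC| = (0.6681,0.7441); ey = (-0.7441,0.6681)
θ=179°: P = B + -0.94·ex + 1.29·ey = (-2.5877,0.1798)
θ=317°: B = A + 1.00·(cos317°, sin317°) = (0.7314, -0.6820)
θ=317°: |BD| = 7.3006
θ=317°: circle(B,4.00) ∩ circle(D,7.00): a=1.3902, h=3.7507
θ=317°:   candidates: C₊=(1.7651,3.1821) cross=27.382; C₋=(2.4658,-4.2864) cross=-27.382
θ=317°:   branch + wants cross > 0 → take C=(1.7651,3.1821) (cross=27.382)
θ=317°: ex = (C−B)/|BC| = (0.2584,0.9660); ey = (-0.9660,0.2584)
θ=317°: P = B + -0.94·ex + 1.29·ey = (-0.7578,-1.2567)

θ=179°: -2.59 0.18
θ=317°: -0.76 -1.26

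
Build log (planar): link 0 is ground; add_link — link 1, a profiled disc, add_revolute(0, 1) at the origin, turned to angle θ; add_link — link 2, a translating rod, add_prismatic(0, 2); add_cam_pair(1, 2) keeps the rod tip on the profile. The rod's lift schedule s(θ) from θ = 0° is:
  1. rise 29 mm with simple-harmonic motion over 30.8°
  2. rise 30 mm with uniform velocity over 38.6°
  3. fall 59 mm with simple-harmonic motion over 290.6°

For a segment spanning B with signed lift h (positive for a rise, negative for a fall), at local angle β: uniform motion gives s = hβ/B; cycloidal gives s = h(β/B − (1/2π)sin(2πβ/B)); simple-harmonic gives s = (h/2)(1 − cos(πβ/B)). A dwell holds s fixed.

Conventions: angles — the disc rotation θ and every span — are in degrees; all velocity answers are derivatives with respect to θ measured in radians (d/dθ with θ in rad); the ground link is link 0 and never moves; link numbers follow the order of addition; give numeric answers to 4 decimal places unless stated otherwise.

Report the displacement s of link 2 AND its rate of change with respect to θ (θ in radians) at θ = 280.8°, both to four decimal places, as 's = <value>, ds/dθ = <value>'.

seg 1 [0°–30.8°] simple-harmonic, h=29: full span → s += 29 → s = 29.0000
seg 2 [30.8°–69.4°] uniform, h=30: full span → s += 30 → s = 59.0000
seg 3 [69.4°–360°] simple-harmonic, h=-59: θ=280.8° here. β=211.4, B=290.6. -59/2·(1 − cos(π·0.7275)) = -48.8315 → s = 10.1685
velocity in seg [69.4°–360°] (simple-harmonic), θ in radians: β = 211.4° = 3.6896 rad, B = 290.6° = 5.0719 rad; ds/dθ = (πh/(2B)) sin(πβ/B) = (π·(-59)/(2·5.0719)) sin(π·0.7275) = -13.802406 mm/rad

s = 10.1685, ds/dθ = -13.8024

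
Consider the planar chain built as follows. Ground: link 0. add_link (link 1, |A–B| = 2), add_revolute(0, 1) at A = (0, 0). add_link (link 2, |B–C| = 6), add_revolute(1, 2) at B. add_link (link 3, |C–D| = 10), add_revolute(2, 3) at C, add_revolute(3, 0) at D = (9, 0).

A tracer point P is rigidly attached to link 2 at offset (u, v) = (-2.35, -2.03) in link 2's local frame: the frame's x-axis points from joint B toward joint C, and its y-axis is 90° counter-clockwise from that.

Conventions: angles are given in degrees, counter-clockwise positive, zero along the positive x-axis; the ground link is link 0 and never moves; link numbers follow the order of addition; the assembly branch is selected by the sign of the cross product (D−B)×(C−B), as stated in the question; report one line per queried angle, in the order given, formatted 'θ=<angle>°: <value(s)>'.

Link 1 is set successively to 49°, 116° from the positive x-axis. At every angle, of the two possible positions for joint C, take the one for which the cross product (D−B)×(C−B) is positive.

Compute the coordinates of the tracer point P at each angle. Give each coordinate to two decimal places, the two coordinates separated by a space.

A=(0,0), D=(9.00,0)
θ=49°: B = A + 2.00·(cos49°, sin49°) = (1.3121, 1.5094)
θ=49°: |BD| = 7.8347
θ=49°: circle(B,6.00) ∩ circle(D,10.00): a=-0.1671, h=5.9977
θ=49°:   candidates: C₊=(2.3037,7.4269) cross=46.990; C₋=(-0.0073,-4.3437) cross=-46.990
θ=49°:   branch + wants cross > 0 → take C=(2.3037,7.4269) (cross=46.990)
θ=49°: ex = (C−B)/|BC| = (0.1653,0.9863); ey = (-0.9863,0.1653)
θ=49°: P = B + -2.35·ex + -2.03·ey = (2.9258,-1.1437)
θ=116°: B = A + 2.00·(cos116°, sin116°) = (-0.8767, 1.7976)
θ=116°: |BD| = 10.0390
θ=116°: circle(B,6.00) ∩ circle(D,10.00): a=1.8319, h=5.7135
θ=116°:   candidates: C₊=(1.9486,7.0907) cross=57.358; C₋=(-0.0975,-4.1516) cross=-57.358
θ=116°:   branch + wants cross > 0 → take C=(1.9486,7.0907) (cross=57.358)
θ=116°: ex = (C−B)/|BC| = (0.4709,0.8822); ey = (-0.8822,0.4709)
θ=116°: P = B + -2.35·ex + -2.03·ey = (-0.1925,-1.2315)

θ=49°: 2.93 -1.14
θ=116°: -0.19 -1.23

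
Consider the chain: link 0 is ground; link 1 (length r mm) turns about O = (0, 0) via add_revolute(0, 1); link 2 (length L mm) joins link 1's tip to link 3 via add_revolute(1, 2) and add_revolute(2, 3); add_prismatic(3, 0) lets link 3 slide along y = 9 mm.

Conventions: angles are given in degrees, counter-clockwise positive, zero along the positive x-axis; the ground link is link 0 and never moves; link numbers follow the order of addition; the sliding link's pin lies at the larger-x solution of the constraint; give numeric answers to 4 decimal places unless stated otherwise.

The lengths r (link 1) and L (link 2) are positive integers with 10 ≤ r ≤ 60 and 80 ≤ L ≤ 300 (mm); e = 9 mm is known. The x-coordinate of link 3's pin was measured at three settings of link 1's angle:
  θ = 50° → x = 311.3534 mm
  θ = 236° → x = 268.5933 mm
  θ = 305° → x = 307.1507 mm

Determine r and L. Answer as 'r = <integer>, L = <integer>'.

constraint per measurement: (x − r cos θ)² + (r sin θ − e)² = L²
subtracting the θ₁ and θ₂ equations cancels the r² and L² terms:
r = (x₁² − x₂²) / (2[(x₁cos θ₁ + e sin θ₁) − (x₂cos θ₂ + e sin θ₂)]) = 34.0000 → r = 34
L² = (x₁ − r cos θ₁)² + (r sin θ₁ − e)² = 84100.0012 → L = 290.0000 → L = 290
check at θ₃=305°: x = 307.1507 (printed 307.1507) ✓

r = 34, L = 290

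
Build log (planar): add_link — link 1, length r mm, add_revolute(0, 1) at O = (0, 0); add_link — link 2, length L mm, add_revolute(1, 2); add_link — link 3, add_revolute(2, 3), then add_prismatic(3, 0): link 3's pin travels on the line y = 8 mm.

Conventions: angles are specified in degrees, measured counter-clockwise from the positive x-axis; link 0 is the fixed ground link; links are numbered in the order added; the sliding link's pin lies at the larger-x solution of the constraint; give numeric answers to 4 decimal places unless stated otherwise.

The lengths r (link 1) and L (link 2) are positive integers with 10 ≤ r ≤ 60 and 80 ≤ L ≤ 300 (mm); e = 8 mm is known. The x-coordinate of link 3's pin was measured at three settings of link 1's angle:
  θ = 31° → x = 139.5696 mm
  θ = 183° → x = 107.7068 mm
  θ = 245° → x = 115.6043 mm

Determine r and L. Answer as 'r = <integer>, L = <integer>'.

constraint per measurement: (x − r cos θ)² + (r sin θ − e)² = L²
subtracting the θ₁ and θ₂ equations cancels the r² and L² terms:
r = (x₁² − x₂²) / (2[(x₁cos θ₁ + e sin θ₁) − (x₂cos θ₂ + e sin θ₂)]) = 17.0000 → r = 17
L² = (x₁ − r cos θ₁)² + (r sin θ₁ − e)² = 15625.0100 → L = 125.0000 → L = 125
check at θ₃=245°: x = 115.6043 (printed 115.6043) ✓

r = 17, L = 125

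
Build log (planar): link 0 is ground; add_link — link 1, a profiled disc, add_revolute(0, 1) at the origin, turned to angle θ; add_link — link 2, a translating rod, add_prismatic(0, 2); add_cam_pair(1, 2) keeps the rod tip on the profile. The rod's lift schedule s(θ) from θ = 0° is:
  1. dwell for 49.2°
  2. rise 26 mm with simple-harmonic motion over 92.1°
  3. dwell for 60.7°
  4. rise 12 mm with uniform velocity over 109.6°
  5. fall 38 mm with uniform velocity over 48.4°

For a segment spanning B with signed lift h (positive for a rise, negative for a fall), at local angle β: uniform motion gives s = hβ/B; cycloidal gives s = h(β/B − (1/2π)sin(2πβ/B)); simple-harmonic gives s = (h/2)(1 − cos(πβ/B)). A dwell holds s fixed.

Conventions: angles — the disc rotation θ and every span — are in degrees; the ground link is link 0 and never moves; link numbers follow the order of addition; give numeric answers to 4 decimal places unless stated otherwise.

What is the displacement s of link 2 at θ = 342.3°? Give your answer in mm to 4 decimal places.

seg 1 [0°–49.2°] dwell: s stays 0.0000
seg 2 [49.2°–141.3°] simple-harmonic, h=26: full span → s += 26 → s = 26.0000
seg 3 [141.3°–202°] dwell: s stays 26.0000
seg 4 [202°–311.6°] uniform, h=12: full span → s += 12 → s = 38.0000
seg 5 [311.6°–360°] uniform, h=-38: θ=342.3° here. β=30.7, B=48.4. -38·30.7/48.4 = -24.1033 → s = 13.8967

13.8967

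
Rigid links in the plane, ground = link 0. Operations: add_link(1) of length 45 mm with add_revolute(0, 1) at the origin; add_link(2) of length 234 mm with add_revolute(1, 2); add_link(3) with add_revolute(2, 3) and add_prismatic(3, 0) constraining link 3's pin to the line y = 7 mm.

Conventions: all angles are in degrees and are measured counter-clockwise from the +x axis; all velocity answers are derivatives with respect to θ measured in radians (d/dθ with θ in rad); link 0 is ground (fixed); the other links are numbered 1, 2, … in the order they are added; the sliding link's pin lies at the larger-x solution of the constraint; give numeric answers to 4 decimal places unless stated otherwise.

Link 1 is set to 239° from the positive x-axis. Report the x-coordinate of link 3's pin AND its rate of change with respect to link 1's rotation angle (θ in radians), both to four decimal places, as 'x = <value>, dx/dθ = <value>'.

geometry: r = 45 mm, L = 234 mm, e = 7 mm
crank pin P = (r cos θ, r sin θ) = (-23.176713, -38.572529)
h = r sin θ − e = -38.572529 − 7 = -45.572529
x = r cos θ + √(L² − h²) = -23.176713 + 229.519377 = 206.342664
dx/dθ = −r sin θ − h·r cos θ/√(L² − h²) (θ in radians; h = -45.572529) = 33.970645

x = 206.3427, dx/dθ = 33.9706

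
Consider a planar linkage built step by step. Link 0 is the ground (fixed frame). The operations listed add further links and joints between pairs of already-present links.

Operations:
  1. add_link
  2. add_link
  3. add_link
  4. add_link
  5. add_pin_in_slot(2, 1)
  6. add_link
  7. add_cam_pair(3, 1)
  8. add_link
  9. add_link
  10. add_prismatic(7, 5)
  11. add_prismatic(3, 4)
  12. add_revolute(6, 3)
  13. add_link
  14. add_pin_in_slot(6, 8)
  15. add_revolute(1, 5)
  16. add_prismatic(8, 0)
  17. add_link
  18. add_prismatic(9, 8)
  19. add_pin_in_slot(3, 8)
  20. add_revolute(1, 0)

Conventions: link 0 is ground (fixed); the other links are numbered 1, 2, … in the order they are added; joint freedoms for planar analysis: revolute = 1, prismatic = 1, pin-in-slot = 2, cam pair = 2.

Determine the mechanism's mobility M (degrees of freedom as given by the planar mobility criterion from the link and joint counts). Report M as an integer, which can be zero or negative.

ground; <1,0,0>
#1 <2,0,0>
#2 <3,0,0>
#3 <4,0,0>
#4 <5,0,0>
PS:2↔1 J2 <5,0,1>
#5 <6,0,1>
C:3↔1 J2 <6,0,2>
#6 <7,0,2>
#7 <8,0,2>
P:7↔5 J1 <8,1,2>
P:3↔4 J1 <8,2,2>
R:6↔3 J1 <8,3,2>
#8 <9,3,2>
PS:6↔8 J2 <9,3,3>
R:1↔5 J1 <9,4,3>
P:8↔0 J1 <9,5,3>
#9 <10,5,3>
P:9↔8 J1 <10,6,3>
PS:3↔8 J2 <10,6,4>
R:1↔0 J1 <10,7,4>
3×9 − 2×7 − 1×4 = 9

M = 9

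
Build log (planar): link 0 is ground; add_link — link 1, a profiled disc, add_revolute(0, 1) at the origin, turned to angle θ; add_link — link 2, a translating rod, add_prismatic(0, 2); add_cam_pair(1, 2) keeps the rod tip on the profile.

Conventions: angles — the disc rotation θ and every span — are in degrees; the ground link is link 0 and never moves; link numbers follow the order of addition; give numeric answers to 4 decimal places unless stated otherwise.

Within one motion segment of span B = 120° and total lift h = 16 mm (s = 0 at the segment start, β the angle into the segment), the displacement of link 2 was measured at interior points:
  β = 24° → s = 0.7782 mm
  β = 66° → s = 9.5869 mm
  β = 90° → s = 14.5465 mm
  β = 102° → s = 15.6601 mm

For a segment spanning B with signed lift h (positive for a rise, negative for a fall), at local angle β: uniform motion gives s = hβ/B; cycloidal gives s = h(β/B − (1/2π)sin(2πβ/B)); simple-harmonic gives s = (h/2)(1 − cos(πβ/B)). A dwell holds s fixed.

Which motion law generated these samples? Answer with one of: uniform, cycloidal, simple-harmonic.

candidates at β/B = r: uniform s = h·r (linear in β); cycloidal s = h·(r − sin(2πr)/(2π)); simple-harmonic s = (h/2)(1 − cos(πr))
β=24°: printed 0.7782 | uniform 3.2000, cycloidal 0.7782, simple-harmonic 1.5279
β=66°: printed 9.5869 | uniform 8.8000, cycloidal 9.5869, simple-harmonic 9.2515
β=90°: printed 14.5465 | uniform 12.0000, cycloidal 14.5465, simple-harmonic 13.6569
β=102°: printed 15.6601 | uniform 13.6000, cycloidal 15.6601, simple-harmonic 15.1281
only one law matches every sample → cycloidal

cycloidal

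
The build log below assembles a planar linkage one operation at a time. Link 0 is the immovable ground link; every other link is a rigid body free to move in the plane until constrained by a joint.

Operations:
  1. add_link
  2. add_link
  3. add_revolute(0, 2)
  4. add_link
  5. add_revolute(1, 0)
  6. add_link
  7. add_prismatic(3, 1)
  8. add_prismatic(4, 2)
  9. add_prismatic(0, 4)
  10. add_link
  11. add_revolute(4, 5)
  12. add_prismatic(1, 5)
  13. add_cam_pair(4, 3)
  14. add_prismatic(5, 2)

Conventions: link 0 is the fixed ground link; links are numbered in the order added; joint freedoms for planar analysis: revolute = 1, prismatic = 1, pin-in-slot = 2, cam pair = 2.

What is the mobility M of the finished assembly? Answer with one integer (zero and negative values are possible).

link 0 = ground. State L|J1|J2 = 1|0|0
+link1  2|0|0
+link2  3|0|0
R(0,2) f=1→J1  3|1|0
+link3  4|1|0
R(1,0) f=1→J1  4|2|0
+link4  5|2|0
P(3,1) f=1→J1  5|3|0
P(4,2) f=1→J1  5|4|0
P(0,4) f=1→J1  5|5|0
+link5  6|5|0
R(4,5) f=1→J1  6|6|0
P(1,5) f=1→J1  6|7|0
C(4,3) f=2→J2  6|7|1
P(5,2) f=1→J1  6|8|1
M = 3(6−1)−2·8−1 = 15−16−1 = -2

M = -2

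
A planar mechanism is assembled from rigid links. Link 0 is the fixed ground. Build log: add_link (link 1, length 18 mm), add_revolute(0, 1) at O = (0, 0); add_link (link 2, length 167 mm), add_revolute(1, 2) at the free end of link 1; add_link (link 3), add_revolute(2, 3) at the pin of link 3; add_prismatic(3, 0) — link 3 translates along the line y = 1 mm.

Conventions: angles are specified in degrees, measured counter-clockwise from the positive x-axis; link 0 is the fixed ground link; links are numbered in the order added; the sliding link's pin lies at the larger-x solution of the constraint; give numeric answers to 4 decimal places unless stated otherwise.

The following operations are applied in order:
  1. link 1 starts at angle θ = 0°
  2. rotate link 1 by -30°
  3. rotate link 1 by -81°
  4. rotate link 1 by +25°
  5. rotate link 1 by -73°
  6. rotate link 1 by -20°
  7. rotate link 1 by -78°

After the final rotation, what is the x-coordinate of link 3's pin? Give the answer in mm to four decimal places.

geometry: r = 18 mm, L = 167 mm, e = 1 mm; θ starts at 0°
rotate link 1 by -30°: θ ← 0° -30° = -30°
rotate link 1 by -81°: θ ← -30° -81° = -111°
rotate link 1 by +25°: θ ← -111° +25° = -86°
rotate link 1 by -73°: θ ← -86° -73° = -159°
rotate link 1 by -20°: θ ← -159° -20° = -179°
rotate link 1 by -78°: θ ← -179° -78° = -257°
crank pin P = (r cos θ, r sin θ) = (-4.049119, 17.538661)
h = r sin θ − e = 17.538661 − 1 = 16.538661
x = r cos θ + √(L² − h²) = -4.049119 + 166.179038 = 162.129919

162.1299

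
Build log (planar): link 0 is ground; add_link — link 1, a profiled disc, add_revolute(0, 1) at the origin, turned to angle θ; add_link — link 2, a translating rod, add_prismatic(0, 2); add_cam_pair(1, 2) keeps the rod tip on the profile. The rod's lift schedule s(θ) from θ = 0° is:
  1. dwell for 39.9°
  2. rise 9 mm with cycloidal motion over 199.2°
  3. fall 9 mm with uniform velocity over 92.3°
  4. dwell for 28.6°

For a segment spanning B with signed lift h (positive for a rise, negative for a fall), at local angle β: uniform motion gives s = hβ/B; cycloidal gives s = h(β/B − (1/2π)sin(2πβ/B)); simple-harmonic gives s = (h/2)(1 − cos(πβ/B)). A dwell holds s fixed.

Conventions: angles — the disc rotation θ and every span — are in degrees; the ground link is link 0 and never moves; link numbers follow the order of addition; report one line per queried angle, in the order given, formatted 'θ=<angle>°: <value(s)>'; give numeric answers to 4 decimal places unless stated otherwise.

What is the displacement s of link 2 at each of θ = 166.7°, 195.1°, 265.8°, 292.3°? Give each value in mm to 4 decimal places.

seg 1 [0°–39.9°] dwell: s stays 0.0000
seg 2 [39.9°–239.1°] cycloidal, h=9: θ=166.7° here. β=126.8, B=199.2. 9·(0.6365 − sin(2π·0.6365)/(2π)) = 6.8125 → s = 6.8125
seg 2 [39.9°–239.1°] cycloidal, h=9: θ=195.1° here. β=155.2, B=199.2. 9·(0.7791 − sin(2π·0.7791)/(2π)) = 8.4205 → s = 8.4205
seg 2 [39.9°–239.1°] cycloidal, h=9: full span → s += 9 → s = 9.0000
seg 3 [239.1°–331.4°] uniform, h=-9: θ=265.8° here. β=26.7, B=92.3. -9·26.7/92.3 = -2.6035 → s = 6.3965
seg 3 [239.1°–331.4°] uniform, h=-9: θ=292.3° here. β=53.2, B=92.3. -9·53.2/92.3 = -5.1874 → s = 3.8126

θ=166.7°: 6.8125
θ=195.1°: 8.4205
θ=265.8°: 6.3965
θ=292.3°: 3.8126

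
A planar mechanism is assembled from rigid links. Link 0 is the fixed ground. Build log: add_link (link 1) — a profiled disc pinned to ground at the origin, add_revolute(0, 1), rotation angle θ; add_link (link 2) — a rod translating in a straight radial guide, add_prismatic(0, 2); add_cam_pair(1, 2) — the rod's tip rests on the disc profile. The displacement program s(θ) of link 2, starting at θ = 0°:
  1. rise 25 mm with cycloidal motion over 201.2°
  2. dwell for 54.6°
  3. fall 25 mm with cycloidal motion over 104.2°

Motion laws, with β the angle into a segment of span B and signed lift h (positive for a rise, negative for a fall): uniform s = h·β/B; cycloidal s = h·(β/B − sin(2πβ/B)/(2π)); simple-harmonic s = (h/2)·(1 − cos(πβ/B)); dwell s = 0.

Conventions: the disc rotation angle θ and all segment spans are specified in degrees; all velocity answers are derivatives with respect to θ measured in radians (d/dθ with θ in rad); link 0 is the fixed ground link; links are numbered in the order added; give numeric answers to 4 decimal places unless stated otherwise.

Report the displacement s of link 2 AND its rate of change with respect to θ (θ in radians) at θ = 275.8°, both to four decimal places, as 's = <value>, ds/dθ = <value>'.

seg 1 [0°–201.2°] cycloidal, h=25: full span → s += 25 → s = 25.0000
seg 2 [201.2°–255.8°] dwell: s stays 25.0000
seg 3 [255.8°–360°] cycloidal, h=-25: θ=275.8° here. β=20, B=104.2. -25·(0.1919 − sin(2π·0.1919)/(2π)) = -1.0814 → s = 23.9186
velocity in seg [255.8°–360°] (cycloidal), θ in radians: β = 20° = 0.3491 rad, B = 104.2° = 1.8186 rad; ds/dθ = (h/B)(1 − cos(2πβ/B)) = ((-25)/1.8186)(1 − cos(2π·0.1919)) = -8.842185 mm/rad

s = 23.9186, ds/dθ = -8.8422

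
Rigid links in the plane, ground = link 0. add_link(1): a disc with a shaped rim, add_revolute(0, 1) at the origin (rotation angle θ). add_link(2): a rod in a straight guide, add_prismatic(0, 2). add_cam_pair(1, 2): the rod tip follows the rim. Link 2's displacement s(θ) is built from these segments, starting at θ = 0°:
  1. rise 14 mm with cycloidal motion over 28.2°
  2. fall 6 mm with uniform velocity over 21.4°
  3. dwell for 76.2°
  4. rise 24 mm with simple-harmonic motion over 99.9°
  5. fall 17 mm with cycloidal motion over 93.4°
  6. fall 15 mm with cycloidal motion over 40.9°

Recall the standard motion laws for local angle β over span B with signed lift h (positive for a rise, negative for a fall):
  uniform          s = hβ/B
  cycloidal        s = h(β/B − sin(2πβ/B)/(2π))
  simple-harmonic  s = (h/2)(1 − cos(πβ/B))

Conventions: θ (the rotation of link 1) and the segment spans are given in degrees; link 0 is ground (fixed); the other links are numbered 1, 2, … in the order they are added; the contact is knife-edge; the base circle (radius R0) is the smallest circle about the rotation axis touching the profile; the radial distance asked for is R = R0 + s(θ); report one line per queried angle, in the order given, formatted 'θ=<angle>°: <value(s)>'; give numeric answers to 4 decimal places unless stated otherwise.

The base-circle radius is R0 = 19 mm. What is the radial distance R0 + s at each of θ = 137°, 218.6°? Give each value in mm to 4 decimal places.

segment 1 (0° to 28.2°, cycloidal, h = 14) is passed completely: s = 0.0000 + (14) = 14.0000
segment 2 (28.2° to 49.6°, uniform, h = -6) is passed completely: s = 14.0000 + (-6) = 8.0000
segment 3 (49.6° to 125.8°, dwell): s unchanged at 8.0000
θ = 137° falls in segment 4 (125.8° to 225.7°, simple-harmonic, h = 24): β = 137 − 125.8 = 11.2°, B = 99.9°; Δs = 24/2·(1 − cos(π·0.1121)) = 0.7367; s = 8.0000 + 0.7367 = 8.7367
θ = 218.6° falls in segment 4 (125.8° to 225.7°, simple-harmonic, h = 24): β = 218.6 − 125.8 = 92.8°, B = 99.9°; Δs = 24/2·(1 − cos(π·0.9289)) = 23.7021; s = 8.0000 + 23.7021 = 31.7021
θ=137°: R = R0 + s = 19 + 8.7367 = 27.7367
θ=218.6°: R = R0 + s = 19 + 31.7021 = 50.7021

θ=137°: 27.7367
θ=218.6°: 50.7021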